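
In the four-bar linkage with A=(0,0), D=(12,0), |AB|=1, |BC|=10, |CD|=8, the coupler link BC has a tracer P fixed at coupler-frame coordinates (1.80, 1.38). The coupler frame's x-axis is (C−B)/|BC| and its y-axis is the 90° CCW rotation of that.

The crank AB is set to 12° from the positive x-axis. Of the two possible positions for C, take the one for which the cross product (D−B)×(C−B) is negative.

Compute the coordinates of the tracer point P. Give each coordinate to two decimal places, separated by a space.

3.22 -0.11

A=(0,0), D=(12.00,0)
B = A + 1.00·(cos12°, sin12°) = (0.9781, 0.2079)
|BD| = 11.0238
circle(B,10.00) ∩ circle(D,8.00): a=7.1447, h=6.9966
  candidates: C₊=(8.2536,7.0685) cross=77.129; C₋=(7.9897,-6.9222) cross=-77.129
  mode - wants cross < 0 → take C=(7.9897,-6.9222) (cross=-77.129)
ex = (C−B)/|BC| = (0.7012,-0.7130); ey = (0.7130,0.7012)
P = B + 1.80·ex + 1.38·ey = (3.2242,-0.1079)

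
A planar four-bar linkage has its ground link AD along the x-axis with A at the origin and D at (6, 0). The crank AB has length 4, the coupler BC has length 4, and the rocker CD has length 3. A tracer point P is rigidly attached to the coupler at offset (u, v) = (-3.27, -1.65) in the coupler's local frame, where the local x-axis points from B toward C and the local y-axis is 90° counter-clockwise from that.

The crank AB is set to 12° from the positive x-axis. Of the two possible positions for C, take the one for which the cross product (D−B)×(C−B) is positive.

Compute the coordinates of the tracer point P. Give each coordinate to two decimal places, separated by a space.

1.71 -2.09

A=(0,0), D=(6.00,0)
B = A + 4.00·(cos12°, sin12°) = (3.9126, 0.8316)
|BD| = 2.2470
circle(B,4.00) ∩ circle(D,3.00): a=2.6811, h=2.9684
  candidates: C₊=(7.5020,2.5969) cross=6.670; C₋=(5.3047,-2.9183) cross=-6.670
  mode + wants cross > 0 → take C=(7.5020,2.5969) (cross=6.670)
ex = (C−B)/|BC| = (0.8973,0.4413); ey = (-0.4413,0.8973)
P = B + -3.27·ex + -1.65·ey = (1.7064,-2.0921)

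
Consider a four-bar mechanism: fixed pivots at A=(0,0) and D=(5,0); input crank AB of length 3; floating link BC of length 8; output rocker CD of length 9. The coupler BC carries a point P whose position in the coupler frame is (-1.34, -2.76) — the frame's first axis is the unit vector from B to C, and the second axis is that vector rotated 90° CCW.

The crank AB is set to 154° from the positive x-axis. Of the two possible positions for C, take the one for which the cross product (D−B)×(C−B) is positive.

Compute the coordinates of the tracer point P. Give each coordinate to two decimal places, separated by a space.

-0.99 -1.23

A=(0,0), D=(5.00,0)
B = A + 3.00·(cos154°, sin154°) = (-2.6964, 1.3151)
|BD| = 7.8079
circle(B,8.00) ∩ circle(D,9.00): a=2.8153, h=7.4883
  candidates: C₊=(1.3400,8.2222) cross=58.468; C₋=(-1.1825,-6.5403) cross=-58.468
  mode + wants cross > 0 → take C=(1.3400,8.2222) (cross=58.468)
ex = (C−B)/|BC| = (0.5045,0.8634); ey = (-0.8634,0.5045)
P = B + -1.34·ex + -2.76·ey = (-0.9895,-1.2344)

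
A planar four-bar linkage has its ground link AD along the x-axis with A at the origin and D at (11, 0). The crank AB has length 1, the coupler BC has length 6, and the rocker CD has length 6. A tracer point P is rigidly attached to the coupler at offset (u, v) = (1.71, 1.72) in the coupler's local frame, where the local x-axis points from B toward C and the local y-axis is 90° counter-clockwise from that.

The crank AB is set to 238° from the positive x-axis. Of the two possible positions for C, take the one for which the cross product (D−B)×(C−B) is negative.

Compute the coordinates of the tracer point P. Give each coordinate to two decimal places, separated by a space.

A=(0,0), D=(11.00,0)
B = A + 1.00·(cos238°, sin238°) = (-0.5299, -0.8480)
|BD| = 11.5611
circle(B,6.00) ∩ circle(D,6.00): a=5.7805, h=1.6079
  candidates: C₊=(5.1171,1.1796) cross=18.589; C₋=(5.3530,-2.0276) cross=-18.589
  mode - wants cross < 0 → take C=(5.3530,-2.0276) (cross=-18.589)
ex = (C−B)/|BC| = (0.9805,-0.1966); ey = (0.1966,0.9805)
P = B + 1.71·ex + 1.72·ey = (1.4849,0.5022)

1.48 0.50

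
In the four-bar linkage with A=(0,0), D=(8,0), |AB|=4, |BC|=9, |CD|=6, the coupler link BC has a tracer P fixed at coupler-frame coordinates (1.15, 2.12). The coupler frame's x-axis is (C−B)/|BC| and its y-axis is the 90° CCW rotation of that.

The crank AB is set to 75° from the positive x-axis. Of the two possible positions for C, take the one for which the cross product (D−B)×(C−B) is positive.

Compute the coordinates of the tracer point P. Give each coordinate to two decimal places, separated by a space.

A=(0,0), D=(8.00,0)
B = A + 4.00·(cos75°, sin75°) = (1.0353, 3.8637)
|BD| = 7.9646
circle(B,9.00) ∩ circle(D,6.00): a=6.8073, h=5.8873
  candidates: C₊=(9.8439,5.7096) cross=46.890; C₋=(4.1320,-4.5868) cross=-46.890
  mode + wants cross > 0 → take C=(9.8439,5.7096) (cross=46.890)
ex = (C−B)/|BC| = (0.9787,0.2051); ey = (-0.2051,0.9787)
P = B + 1.15·ex + 2.12·ey = (1.7260,6.1745)

1.73 6.17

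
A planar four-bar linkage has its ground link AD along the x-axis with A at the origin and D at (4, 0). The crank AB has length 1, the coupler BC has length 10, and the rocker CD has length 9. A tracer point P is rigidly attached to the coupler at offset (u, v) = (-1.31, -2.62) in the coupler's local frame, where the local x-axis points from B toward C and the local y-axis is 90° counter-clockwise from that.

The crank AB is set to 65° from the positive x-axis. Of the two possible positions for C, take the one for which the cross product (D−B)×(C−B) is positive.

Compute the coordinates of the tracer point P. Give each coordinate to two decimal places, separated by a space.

A=(0,0), D=(4.00,0)
B = A + 1.00·(cos65°, sin65°) = (0.4226, 0.9063)
|BD| = 3.6904
circle(B,10.00) ∩ circle(D,9.00): a=4.4194, h=8.9704
  candidates: C₊=(6.9097,8.5167) cross=33.104; C₋=(2.5037,-8.8747) cross=-33.104
  mode + wants cross > 0 → take C=(6.9097,8.5167) (cross=33.104)
ex = (C−B)/|BC| = (0.6487,0.7610); ey = (-0.7610,0.6487)
P = B + -1.31·ex + -2.62·ey = (1.5667,-1.7903)

1.57 -1.79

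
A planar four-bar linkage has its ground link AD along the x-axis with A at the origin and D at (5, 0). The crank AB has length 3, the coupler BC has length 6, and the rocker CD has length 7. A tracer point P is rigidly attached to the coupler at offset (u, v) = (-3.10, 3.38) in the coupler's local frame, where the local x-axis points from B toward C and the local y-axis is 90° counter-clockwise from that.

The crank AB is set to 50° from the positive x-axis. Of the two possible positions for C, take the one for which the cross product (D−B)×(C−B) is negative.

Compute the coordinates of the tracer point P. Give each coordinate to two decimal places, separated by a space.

A=(0,0), D=(5.00,0)
B = A + 3.00·(cos50°, sin50°) = (1.9284, 2.2981)
|BD| = 3.8362
circle(B,6.00) ∩ circle(D,7.00): a=0.2237, h=5.9958
  candidates: C₊=(5.6994,6.9650) cross=23.001; C₋=(-1.4844,-2.6367) cross=-23.001
  mode - wants cross < 0 → take C=(-1.4844,-2.6367) (cross=-23.001)
ex = (C−B)/|BC| = (-0.5688,-0.8225); ey = (0.8225,-0.5688)
P = B + -3.10·ex + 3.38·ey = (6.4716,2.9253)

6.47 2.93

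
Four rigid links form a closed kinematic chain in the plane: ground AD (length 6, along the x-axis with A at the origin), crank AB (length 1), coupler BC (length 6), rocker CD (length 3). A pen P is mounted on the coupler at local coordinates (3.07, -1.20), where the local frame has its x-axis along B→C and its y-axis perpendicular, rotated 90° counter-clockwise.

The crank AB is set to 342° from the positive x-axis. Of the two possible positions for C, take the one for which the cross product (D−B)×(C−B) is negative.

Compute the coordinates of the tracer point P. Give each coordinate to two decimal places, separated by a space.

3.16 -2.75

A=(0,0), D=(6.00,0)
B = A + 1.00·(cos342°, sin342°) = (0.9511, -0.3090)
|BD| = 5.0584
circle(B,6.00) ∩ circle(D,3.00): a=5.1980, h=2.9967
  candidates: C₊=(5.9563,2.9997) cross=15.159; C₋=(6.3224,-2.9826) cross=-15.159
  mode - wants cross < 0 → take C=(6.3224,-2.9826) (cross=-15.159)
ex = (C−B)/|BC| = (0.8952,-0.4456); ey = (0.4456,0.8952)
P = B + 3.07·ex + -1.20·ey = (3.1647,-2.7513)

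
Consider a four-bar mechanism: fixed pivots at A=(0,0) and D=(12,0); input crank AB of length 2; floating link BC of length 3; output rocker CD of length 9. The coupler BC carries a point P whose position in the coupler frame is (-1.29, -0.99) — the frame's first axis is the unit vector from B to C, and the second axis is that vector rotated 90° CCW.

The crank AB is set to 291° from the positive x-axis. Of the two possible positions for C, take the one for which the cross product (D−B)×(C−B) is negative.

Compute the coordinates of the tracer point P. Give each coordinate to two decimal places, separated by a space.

A=(0,0), D=(12.00,0)
B = A + 2.00·(cos291°, sin291°) = (0.7167, -1.8672)
|BD| = 11.4367
circle(B,3.00) ∩ circle(D,9.00): a=2.5706, h=1.5466
  candidates: C₊=(3.0003,0.0784) cross=17.688; C₋=(3.5053,-2.9734) cross=-17.688
  mode - wants cross < 0 → take C=(3.5053,-2.9734) (cross=-17.688)
ex = (C−B)/|BC| = (0.9295,-0.3687); ey = (0.3687,0.9295)
P = B + -1.29·ex + -0.99·ey = (-0.8474,-2.3117)

-0.85 -2.31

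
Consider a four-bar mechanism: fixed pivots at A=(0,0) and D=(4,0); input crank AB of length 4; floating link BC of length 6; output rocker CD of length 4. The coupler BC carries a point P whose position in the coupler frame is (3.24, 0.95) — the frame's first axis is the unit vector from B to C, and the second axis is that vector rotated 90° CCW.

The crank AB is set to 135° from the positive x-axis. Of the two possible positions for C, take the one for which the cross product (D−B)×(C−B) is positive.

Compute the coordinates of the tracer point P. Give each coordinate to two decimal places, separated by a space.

A=(0,0), D=(4.00,0)
B = A + 4.00·(cos135°, sin135°) = (-2.8284, 2.8284)
|BD| = 7.3910
circle(B,6.00) ∩ circle(D,4.00): a=5.0485, h=3.2423
  candidates: C₊=(3.0766,3.8919) cross=23.964; C₋=(0.5950,-2.0991) cross=-23.964
  mode + wants cross > 0 → take C=(3.0766,3.8919) (cross=23.964)
ex = (C−B)/|BC| = (0.9842,0.1773); ey = (-0.1773,0.9842)
P = B + 3.24·ex + 0.95·ey = (0.1919,4.3377)

0.19 4.34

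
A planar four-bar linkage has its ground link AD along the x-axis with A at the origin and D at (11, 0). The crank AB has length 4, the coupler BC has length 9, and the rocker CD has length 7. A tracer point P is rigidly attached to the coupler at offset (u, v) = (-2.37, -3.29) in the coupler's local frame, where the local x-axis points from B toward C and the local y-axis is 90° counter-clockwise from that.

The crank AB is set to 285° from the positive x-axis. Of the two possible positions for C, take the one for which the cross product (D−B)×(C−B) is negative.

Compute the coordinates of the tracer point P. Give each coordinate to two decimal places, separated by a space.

-2.29 -6.18

A=(0,0), D=(11.00,0)
B = A + 4.00·(cos285°, sin285°) = (1.0353, -3.8637)
|BD| = 10.6876
circle(B,9.00) ∩ circle(D,7.00): a=6.8408, h=5.8483
  candidates: C₊=(5.2992,4.0621) cross=62.504; C₋=(9.5277,-6.8434) cross=-62.504
  mode - wants cross < 0 → take C=(9.5277,-6.8434) (cross=-62.504)
ex = (C−B)/|BC| = (0.9436,-0.3311); ey = (0.3311,0.9436)
P = B + -2.37·ex + -3.29·ey = (-2.2903,-6.1835)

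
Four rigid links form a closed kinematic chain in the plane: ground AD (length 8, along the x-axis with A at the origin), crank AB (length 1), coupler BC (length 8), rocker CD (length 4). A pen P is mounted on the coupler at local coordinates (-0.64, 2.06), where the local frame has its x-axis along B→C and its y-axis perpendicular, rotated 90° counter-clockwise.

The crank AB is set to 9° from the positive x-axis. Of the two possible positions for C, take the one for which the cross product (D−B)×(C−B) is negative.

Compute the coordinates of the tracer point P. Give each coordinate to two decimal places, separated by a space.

1.51 2.25

A=(0,0), D=(8.00,0)
B = A + 1.00·(cos9°, sin9°) = (0.9877, 0.1564)
|BD| = 7.0141
circle(B,8.00) ∩ circle(D,4.00): a=6.9287, h=3.9991
  candidates: C₊=(8.0039,4.0000) cross=28.050; C₋=(7.8255,-3.9962) cross=-28.050
  mode - wants cross < 0 → take C=(7.8255,-3.9962) (cross=-28.050)
ex = (C−B)/|BC| = (0.8547,-0.5191); ey = (0.5191,0.8547)
P = B + -0.64·ex + 2.06·ey = (1.5100,2.2494)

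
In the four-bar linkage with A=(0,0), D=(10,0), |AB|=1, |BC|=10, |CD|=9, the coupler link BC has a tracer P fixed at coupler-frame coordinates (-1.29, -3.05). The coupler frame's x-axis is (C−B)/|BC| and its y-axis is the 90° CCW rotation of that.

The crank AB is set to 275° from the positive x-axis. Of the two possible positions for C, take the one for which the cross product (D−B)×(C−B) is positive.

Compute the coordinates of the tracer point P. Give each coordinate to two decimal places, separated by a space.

2.05 -3.66

A=(0,0), D=(10.00,0)
B = A + 1.00·(cos275°, sin275°) = (0.0872, -0.9962)
|BD| = 9.9628
circle(B,10.00) ∩ circle(D,9.00): a=5.9349, h=8.0484
  candidates: C₊=(5.1876,7.6053) cross=80.184; C₋=(6.7971,-8.4108) cross=-80.184
  mode + wants cross > 0 → take C=(5.1876,7.6053) (cross=80.184)
ex = (C−B)/|BC| = (0.5100,0.8601); ey = (-0.8601,0.5100)
P = B + -1.29·ex + -3.05·ey = (2.0527,-3.6614)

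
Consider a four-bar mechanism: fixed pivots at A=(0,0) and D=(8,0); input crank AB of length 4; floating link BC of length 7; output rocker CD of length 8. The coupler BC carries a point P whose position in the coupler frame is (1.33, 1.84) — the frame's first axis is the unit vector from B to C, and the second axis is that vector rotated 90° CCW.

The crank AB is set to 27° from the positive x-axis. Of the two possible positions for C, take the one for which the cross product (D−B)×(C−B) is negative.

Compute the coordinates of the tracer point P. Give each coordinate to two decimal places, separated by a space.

4.98 0.04

A=(0,0), D=(8.00,0)
B = A + 4.00·(cos27°, sin27°) = (3.5640, 1.8160)
|BD| = 4.7933
circle(B,7.00) ∩ circle(D,8.00): a=0.8320, h=6.9504
  candidates: C₊=(6.9672,7.9330) cross=33.315; C₋=(1.7008,-4.9315) cross=-33.315
  mode - wants cross < 0 → take C=(1.7008,-4.9315) (cross=-33.315)
ex = (C−B)/|BC| = (-0.2662,-0.9639); ey = (0.9639,-0.2662)
P = B + 1.33·ex + 1.84·ey = (4.9836,0.0442)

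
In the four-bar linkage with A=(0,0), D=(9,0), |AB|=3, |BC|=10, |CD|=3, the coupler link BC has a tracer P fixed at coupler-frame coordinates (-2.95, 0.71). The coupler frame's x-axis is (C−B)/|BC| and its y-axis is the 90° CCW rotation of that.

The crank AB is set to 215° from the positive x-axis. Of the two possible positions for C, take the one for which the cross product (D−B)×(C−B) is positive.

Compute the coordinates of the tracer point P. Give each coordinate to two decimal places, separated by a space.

-5.46 -2.17

A=(0,0), D=(9.00,0)
B = A + 3.00·(cos215°, sin215°) = (-2.4575, -1.7207)
|BD| = 11.5859
circle(B,10.00) ∩ circle(D,3.00): a=9.7201, h=2.3492
  candidates: C₊=(6.8060,2.0460) cross=27.218; C₋=(7.5038,-2.6003) cross=-27.218
  mode + wants cross > 0 → take C=(6.8060,2.0460) (cross=27.218)
ex = (C−B)/|BC| = (0.9263,0.3767); ey = (-0.3767,0.9263)
P = B + -2.95·ex + 0.71·ey = (-5.4576,-2.1742)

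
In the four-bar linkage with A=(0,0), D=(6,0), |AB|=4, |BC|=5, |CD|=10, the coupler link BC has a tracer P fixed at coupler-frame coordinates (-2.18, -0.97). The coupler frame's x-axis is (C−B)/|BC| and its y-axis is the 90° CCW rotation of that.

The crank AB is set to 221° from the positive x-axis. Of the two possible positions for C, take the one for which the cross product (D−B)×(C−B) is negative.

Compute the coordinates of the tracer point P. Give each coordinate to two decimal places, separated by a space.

-4.80 -1.04

A=(0,0), D=(6.00,0)
B = A + 4.00·(cos221°, sin221°) = (-3.0188, -2.6242)
|BD| = 9.3929
circle(B,5.00) ∩ circle(D,10.00): a=0.7040, h=4.9502
  candidates: C₊=(-3.7258,2.3255) cross=46.496; C₋=(-0.9598,-7.1806) cross=-46.496
  mode - wants cross < 0 → take C=(-0.9598,-7.1806) (cross=-46.496)
ex = (C−B)/|BC| = (0.4118,-0.9113); ey = (0.9113,0.4118)
P = B + -2.18·ex + -0.97·ey = (-4.8005,-1.0371)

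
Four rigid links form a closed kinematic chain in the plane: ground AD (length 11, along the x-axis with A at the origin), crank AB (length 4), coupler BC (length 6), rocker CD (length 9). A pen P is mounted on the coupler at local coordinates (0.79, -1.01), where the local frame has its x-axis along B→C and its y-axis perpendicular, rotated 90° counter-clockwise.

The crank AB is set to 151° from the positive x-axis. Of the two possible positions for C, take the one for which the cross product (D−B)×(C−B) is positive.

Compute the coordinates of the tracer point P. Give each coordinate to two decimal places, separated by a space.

-2.57 1.05

A=(0,0), D=(11.00,0)
B = A + 4.00·(cos151°, sin151°) = (-3.4985, 1.9392)
|BD| = 14.6276
circle(B,6.00) ∩ circle(D,9.00): a=5.7756, h=1.6255
  candidates: C₊=(2.4417,2.7847) cross=23.778; C₋=(2.0106,-0.4376) cross=-23.778
  mode + wants cross > 0 → take C=(2.4417,2.7847) (cross=23.778)
ex = (C−B)/|BC| = (0.9900,0.1409); ey = (-0.1409,0.9900)
P = B + 0.79·ex + -1.01·ey = (-2.5740,1.0506)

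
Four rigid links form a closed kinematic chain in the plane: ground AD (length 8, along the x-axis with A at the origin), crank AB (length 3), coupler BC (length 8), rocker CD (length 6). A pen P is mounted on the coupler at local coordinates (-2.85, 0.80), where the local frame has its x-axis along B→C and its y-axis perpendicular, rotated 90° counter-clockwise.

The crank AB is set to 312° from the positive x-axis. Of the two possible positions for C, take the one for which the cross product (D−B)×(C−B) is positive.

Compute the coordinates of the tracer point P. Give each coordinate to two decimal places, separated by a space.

0.20 -4.57

A=(0,0), D=(8.00,0)
B = A + 3.00·(cos312°, sin312°) = (2.0074, -2.2294)
|BD| = 6.3939
circle(B,8.00) ∩ circle(D,6.00): a=5.3865, h=5.9148
  candidates: C₊=(4.9935,5.1924) cross=37.819; C₋=(9.1183,-5.8949) cross=-37.819
  mode + wants cross > 0 → take C=(4.9935,5.1924) (cross=37.819)
ex = (C−B)/|BC| = (0.3733,0.9277); ey = (-0.9277,0.3733)
P = B + -2.85·ex + 0.80·ey = (0.2014,-4.5748)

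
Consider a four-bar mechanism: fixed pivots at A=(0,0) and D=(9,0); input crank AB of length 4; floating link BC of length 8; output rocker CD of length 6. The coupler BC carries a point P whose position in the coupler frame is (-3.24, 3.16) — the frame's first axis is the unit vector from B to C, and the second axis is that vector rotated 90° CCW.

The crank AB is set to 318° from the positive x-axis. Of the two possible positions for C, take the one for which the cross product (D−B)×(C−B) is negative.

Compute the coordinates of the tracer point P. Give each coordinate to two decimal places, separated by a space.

A=(0,0), D=(9.00,0)
B = A + 4.00·(cos318°, sin318°) = (2.9726, -2.6765)
|BD| = 6.5950
circle(B,8.00) ∩ circle(D,6.00): a=5.4203, h=5.8839
  candidates: C₊=(5.5385,4.9008) cross=38.804; C₋=(10.3144,-5.8543) cross=-38.804
  mode - wants cross < 0 → take C=(10.3144,-5.8543) (cross=-38.804)
ex = (C−B)/|BC| = (0.9177,-0.3972); ey = (0.3972,0.9177)
P = B + -3.24·ex + 3.16·ey = (1.2544,1.5105)

1.25 1.51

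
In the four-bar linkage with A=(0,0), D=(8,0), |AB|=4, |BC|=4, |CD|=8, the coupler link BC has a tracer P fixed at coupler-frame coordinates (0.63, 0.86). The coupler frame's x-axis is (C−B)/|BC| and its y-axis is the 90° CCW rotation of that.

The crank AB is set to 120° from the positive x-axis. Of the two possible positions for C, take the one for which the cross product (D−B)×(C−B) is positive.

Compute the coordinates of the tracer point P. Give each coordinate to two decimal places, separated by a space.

A=(0,0), D=(8.00,0)
B = A + 4.00·(cos120°, sin120°) = (-2.0000, 3.4641)
|BD| = 10.5830
circle(B,4.00) ∩ circle(D,8.00): a=3.0237, h=2.6186
  candidates: C₊=(1.7143,4.9487) cross=27.713; C₋=(0.0000,0.0000) cross=-27.713
  mode + wants cross > 0 → take C=(1.7143,4.9487) (cross=27.713)
ex = (C−B)/|BC| = (0.9286,0.3712); ey = (-0.3712,0.9286)
P = B + 0.63·ex + 0.86·ey = (-1.7342,4.4965)

-1.73 4.50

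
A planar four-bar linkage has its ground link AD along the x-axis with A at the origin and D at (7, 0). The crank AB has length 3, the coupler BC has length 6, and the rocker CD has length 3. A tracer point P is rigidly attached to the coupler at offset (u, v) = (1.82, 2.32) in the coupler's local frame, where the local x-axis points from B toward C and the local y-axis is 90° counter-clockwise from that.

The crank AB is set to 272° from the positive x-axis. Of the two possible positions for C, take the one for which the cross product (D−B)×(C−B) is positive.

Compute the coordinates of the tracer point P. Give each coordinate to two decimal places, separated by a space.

A=(0,0), D=(7.00,0)
B = A + 3.00·(cos272°, sin272°) = (0.1047, -2.9982)
|BD| = 7.5189
circle(B,6.00) ∩ circle(D,3.00): a=5.5549, h=2.2678
  candidates: C₊=(4.2946,1.2965) cross=17.051; C₋=(6.1032,-2.8628) cross=-17.051
  mode + wants cross > 0 → take C=(4.2946,1.2965) (cross=17.051)
ex = (C−B)/|BC| = (0.6983,0.7158); ey = (-0.7158,0.6983)
P = B + 1.82·ex + 2.32·ey = (-0.2850,-0.0753)

-0.28 -0.08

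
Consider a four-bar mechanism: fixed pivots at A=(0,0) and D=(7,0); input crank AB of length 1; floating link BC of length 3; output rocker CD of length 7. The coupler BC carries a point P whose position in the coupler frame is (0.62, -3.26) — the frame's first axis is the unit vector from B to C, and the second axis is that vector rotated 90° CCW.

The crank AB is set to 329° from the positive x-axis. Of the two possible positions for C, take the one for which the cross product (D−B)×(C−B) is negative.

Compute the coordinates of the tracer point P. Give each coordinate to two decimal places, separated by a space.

-2.38 -1.23

A=(0,0), D=(7.00,0)
B = A + 1.00·(cos329°, sin329°) = (0.8572, -0.5150)
|BD| = 6.1644
circle(B,3.00) ∩ circle(D,7.00): a=-0.1622, h=2.9956
  candidates: C₊=(0.4452,2.4565) cross=18.466; C₋=(0.9458,-3.5137) cross=-18.466
  mode - wants cross < 0 → take C=(0.9458,-3.5137) (cross=-18.466)
ex = (C−B)/|BC| = (0.0295,-0.9996); ey = (0.9996,0.0295)
P = B + 0.62·ex + -3.26·ey = (-2.3831,-1.2310)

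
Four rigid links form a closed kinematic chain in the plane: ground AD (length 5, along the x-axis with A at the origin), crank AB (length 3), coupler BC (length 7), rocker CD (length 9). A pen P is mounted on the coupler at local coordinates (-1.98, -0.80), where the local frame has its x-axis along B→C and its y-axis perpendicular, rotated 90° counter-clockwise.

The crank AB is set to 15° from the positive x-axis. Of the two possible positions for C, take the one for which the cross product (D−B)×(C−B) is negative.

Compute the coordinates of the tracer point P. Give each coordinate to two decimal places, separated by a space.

4.70 1.92

A=(0,0), D=(5.00,0)
B = A + 3.00·(cos15°, sin15°) = (2.8978, 0.7765)
|BD| = 2.2410
circle(B,7.00) ∩ circle(D,9.00): a=-6.0191, h=3.5737
  candidates: C₊=(-1.5103,6.2142) cross=8.009; C₋=(-3.9866,-0.4904) cross=-8.009
  mode - wants cross < 0 → take C=(-3.9866,-0.4904) (cross=-8.009)
ex = (C−B)/|BC| = (-0.9835,-0.1810); ey = (0.1810,-0.9835)
P = B + -1.98·ex + -0.80·ey = (4.7003,1.9216)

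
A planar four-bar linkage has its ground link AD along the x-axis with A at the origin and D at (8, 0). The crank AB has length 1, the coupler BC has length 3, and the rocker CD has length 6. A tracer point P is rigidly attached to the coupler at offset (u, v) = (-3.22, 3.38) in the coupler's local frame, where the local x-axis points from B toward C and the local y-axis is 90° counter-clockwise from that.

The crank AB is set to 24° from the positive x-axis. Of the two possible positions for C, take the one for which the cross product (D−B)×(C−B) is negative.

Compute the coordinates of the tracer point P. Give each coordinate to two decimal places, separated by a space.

2.23 4.89

A=(0,0), D=(8.00,0)
B = A + 1.00·(cos24°, sin24°) = (0.9135, 0.4067)
|BD| = 7.0981
circle(B,3.00) ∩ circle(D,6.00): a=1.6471, h=2.5074
  candidates: C₊=(2.7017,2.8156) cross=17.798; C₋=(2.4143,-2.1909) cross=-17.798
  mode - wants cross < 0 → take C=(2.4143,-2.1909) (cross=-17.798)
ex = (C−B)/|BC| = (0.5003,-0.8659); ey = (0.8659,0.5003)
P = B + -3.22·ex + 3.38·ey = (2.2294,4.8857)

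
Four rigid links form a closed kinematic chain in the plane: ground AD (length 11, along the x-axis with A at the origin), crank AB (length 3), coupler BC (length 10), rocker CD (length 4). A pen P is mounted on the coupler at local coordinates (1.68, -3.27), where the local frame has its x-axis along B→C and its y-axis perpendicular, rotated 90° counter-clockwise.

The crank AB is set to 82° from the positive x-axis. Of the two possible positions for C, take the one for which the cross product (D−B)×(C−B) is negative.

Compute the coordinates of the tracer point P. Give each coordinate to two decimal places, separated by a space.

A=(0,0), D=(11.00,0)
B = A + 3.00·(cos82°, sin82°) = (0.4175, 2.9708)
|BD| = 10.9916
circle(B,10.00) ∩ circle(D,4.00): a=9.3169, h=3.6326
  candidates: C₊=(10.3695,3.9500) cross=39.927; C₋=(8.4058,-3.0447) cross=-39.927
  mode - wants cross < 0 → take C=(8.4058,-3.0447) (cross=-39.927)
ex = (C−B)/|BC| = (0.7988,-0.6016); ey = (0.6016,0.7988)
P = B + 1.68·ex + -3.27·ey = (-0.2075,-0.6520)

-0.21 -0.65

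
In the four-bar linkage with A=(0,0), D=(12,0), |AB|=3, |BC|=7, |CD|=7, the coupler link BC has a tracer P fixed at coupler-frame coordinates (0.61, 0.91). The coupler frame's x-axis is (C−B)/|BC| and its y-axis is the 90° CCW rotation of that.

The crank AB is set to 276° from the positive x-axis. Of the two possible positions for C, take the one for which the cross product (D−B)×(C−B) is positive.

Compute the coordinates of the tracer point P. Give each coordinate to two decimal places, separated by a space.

0.10 -1.91

A=(0,0), D=(12.00,0)
B = A + 3.00·(cos276°, sin276°) = (0.3136, -2.9836)
|BD| = 12.0613
circle(B,7.00) ∩ circle(D,7.00): a=6.0306, h=3.5541
  candidates: C₊=(5.2776,1.9518) cross=42.867; C₋=(7.0360,-4.9354) cross=-42.867
  mode + wants cross > 0 → take C=(5.2776,1.9518) (cross=42.867)
ex = (C−B)/|BC| = (0.7091,0.7051); ey = (-0.7051,0.7091)
P = B + 0.61·ex + 0.91·ey = (0.1046,-1.9082)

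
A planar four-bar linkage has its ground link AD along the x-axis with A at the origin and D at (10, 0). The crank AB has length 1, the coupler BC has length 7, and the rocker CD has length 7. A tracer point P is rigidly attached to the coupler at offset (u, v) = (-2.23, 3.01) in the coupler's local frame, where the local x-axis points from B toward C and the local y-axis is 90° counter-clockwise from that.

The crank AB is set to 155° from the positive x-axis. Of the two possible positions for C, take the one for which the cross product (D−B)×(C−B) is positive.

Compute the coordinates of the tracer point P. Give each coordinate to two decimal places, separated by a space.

-4.49 1.51

A=(0,0), D=(10.00,0)
B = A + 1.00·(cos155°, sin155°) = (-0.9063, 0.4226)
|BD| = 10.9145
circle(B,7.00) ∩ circle(D,7.00): a=5.4572, h=4.3839
  candidates: C₊=(4.7166,4.5919) cross=47.848; C₋=(4.3771,-4.1693) cross=-47.848
  mode + wants cross > 0 → take C=(4.7166,4.5919) (cross=47.848)
ex = (C−B)/|BC| = (0.8033,0.5956); ey = (-0.5956,0.8033)
P = B + -2.23·ex + 3.01·ey = (-4.4904,1.5122)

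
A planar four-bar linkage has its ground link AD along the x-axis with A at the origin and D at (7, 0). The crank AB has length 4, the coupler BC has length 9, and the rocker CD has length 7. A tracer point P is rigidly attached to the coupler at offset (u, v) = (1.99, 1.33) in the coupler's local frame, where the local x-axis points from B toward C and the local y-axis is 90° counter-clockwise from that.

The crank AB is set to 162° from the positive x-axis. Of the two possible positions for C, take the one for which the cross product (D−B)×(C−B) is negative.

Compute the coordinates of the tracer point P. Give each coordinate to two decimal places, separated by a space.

A=(0,0), D=(7.00,0)
B = A + 4.00·(cos162°, sin162°) = (-3.8042, 1.2361)
|BD| = 10.8747
circle(B,9.00) ∩ circle(D,7.00): a=6.9087, h=5.7681
  candidates: C₊=(3.7153,6.1815) cross=62.726; C₋=(2.4040,-5.2799) cross=-62.726
  mode - wants cross < 0 → take C=(2.4040,-5.2799) (cross=-62.726)
ex = (C−B)/|BC| = (0.6898,-0.7240); ey = (0.7240,0.6898)
P = B + 1.99·ex + 1.33·ey = (-1.4686,0.7128)

-1.47 0.71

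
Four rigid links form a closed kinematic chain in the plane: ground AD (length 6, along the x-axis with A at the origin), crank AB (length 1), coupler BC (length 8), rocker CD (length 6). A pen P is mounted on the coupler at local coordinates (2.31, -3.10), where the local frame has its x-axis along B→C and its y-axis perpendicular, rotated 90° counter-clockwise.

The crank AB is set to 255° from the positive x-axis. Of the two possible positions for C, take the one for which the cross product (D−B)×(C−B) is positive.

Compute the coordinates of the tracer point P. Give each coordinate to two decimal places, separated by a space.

3.60 -0.75

A=(0,0), D=(6.00,0)
B = A + 1.00·(cos255°, sin255°) = (-0.2588, -0.9659)
|BD| = 6.3329
circle(B,8.00) ∩ circle(D,6.00): a=5.3771, h=5.9234
  candidates: C₊=(4.1519,5.7083) cross=37.512; C₋=(5.9589,-5.9999) cross=-37.512
  mode + wants cross > 0 → take C=(4.1519,5.7083) (cross=37.512)
ex = (C−B)/|BC| = (0.5513,0.8343); ey = (-0.8343,0.5513)
P = B + 2.31·ex + -3.10·ey = (3.6010,-0.7479)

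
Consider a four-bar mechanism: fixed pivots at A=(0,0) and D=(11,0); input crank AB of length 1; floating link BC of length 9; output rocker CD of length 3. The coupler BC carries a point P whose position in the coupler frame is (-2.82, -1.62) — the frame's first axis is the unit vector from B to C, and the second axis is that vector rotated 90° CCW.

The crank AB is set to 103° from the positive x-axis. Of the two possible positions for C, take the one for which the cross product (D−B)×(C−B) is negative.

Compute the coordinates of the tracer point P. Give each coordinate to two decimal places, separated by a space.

A=(0,0), D=(11.00,0)
B = A + 1.00·(cos103°, sin103°) = (-0.2250, 0.9744)
|BD| = 11.2672
circle(B,9.00) ∩ circle(D,3.00): a=8.8287, h=1.7476
  candidates: C₊=(8.7218,1.9519) cross=19.690; C₋=(8.4196,-1.5301) cross=-19.690
  mode - wants cross < 0 → take C=(8.4196,-1.5301) (cross=-19.690)
ex = (C−B)/|BC| = (0.9605,-0.2783); ey = (0.2783,0.9605)
P = B + -2.82·ex + -1.62·ey = (-3.3844,0.2031)

-3.38 0.20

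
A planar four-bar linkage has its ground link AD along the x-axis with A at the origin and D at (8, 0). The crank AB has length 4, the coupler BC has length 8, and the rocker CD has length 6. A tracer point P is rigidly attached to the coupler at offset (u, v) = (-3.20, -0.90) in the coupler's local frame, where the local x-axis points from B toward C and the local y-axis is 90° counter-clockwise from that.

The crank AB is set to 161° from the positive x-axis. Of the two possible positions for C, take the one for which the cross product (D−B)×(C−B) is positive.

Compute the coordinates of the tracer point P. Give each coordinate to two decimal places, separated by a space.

-6.45 -0.69

A=(0,0), D=(8.00,0)
B = A + 4.00·(cos161°, sin161°) = (-3.7821, 1.3023)
|BD| = 11.8538
circle(B,8.00) ∩ circle(D,6.00): a=7.1080, h=3.6711
  candidates: C₊=(3.6862,4.1702) cross=43.516; C₋=(2.8796,-3.1275) cross=-43.516
  mode + wants cross > 0 → take C=(3.6862,4.1702) (cross=43.516)
ex = (C−B)/|BC| = (0.9335,0.3585); ey = (-0.3585,0.9335)
P = B + -3.20·ex + -0.90·ey = (-6.4467,-0.6851)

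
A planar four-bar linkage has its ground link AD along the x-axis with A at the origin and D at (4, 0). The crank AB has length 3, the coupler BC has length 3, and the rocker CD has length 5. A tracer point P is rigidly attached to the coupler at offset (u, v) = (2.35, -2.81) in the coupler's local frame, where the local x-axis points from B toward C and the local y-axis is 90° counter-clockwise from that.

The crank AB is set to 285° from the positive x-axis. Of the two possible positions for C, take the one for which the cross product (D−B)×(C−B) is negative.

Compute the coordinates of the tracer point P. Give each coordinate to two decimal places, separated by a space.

A=(0,0), D=(4.00,0)
B = A + 3.00·(cos285°, sin285°) = (0.7765, -2.8978)
|BD| = 4.3346
circle(B,3.00) ∩ circle(D,5.00): a=0.3216, h=2.9827
  candidates: C₊=(-0.9784,-0.4646) cross=12.929; C₋=(3.0097,-4.9009) cross=-12.929
  mode - wants cross < 0 → take C=(3.0097,-4.9009) (cross=-12.929)
ex = (C−B)/|BC| = (0.7444,-0.6677); ey = (0.6677,0.7444)
P = B + 2.35·ex + -2.81·ey = (0.6495,-6.5587)

0.65 -6.56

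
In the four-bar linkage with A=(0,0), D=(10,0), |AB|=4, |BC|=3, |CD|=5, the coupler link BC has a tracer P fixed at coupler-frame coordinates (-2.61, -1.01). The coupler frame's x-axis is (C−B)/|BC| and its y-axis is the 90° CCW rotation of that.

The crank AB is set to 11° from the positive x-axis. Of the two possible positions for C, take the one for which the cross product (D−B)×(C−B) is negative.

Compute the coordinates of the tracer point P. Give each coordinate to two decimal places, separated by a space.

1.79 2.57

A=(0,0), D=(10.00,0)
B = A + 4.00·(cos11°, sin11°) = (3.9265, 0.7632)
|BD| = 6.1213
circle(B,3.00) ∩ circle(D,5.00): a=1.7537, h=2.4340
  candidates: C₊=(5.9700,2.9596) cross=14.899; C₋=(5.3630,-1.8705) cross=-14.899
  mode - wants cross < 0 → take C=(5.3630,-1.8705) (cross=-14.899)
ex = (C−B)/|BC| = (0.4788,-0.8779); ey = (0.8779,0.4788)
P = B + -2.61·ex + -1.01·ey = (1.7900,2.5709)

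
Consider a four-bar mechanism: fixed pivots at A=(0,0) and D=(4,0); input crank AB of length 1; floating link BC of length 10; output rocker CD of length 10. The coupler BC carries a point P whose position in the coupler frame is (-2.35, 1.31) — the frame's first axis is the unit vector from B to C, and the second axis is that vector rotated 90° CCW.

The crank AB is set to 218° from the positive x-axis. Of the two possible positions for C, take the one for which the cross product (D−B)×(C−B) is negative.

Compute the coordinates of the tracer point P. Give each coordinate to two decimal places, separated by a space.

-0.42 2.05

A=(0,0), D=(4.00,0)
B = A + 1.00·(cos218°, sin218°) = (-0.7880, -0.6157)
|BD| = 4.8274
circle(B,10.00) ∩ circle(D,10.00): a=2.4137, h=9.7043
  candidates: C₊=(0.3684,9.3173) cross=46.847; C₋=(2.8436,-9.9329) cross=-46.847
  mode - wants cross < 0 → take C=(2.8436,-9.9329) (cross=-46.847)
ex = (C−B)/|BC| = (0.3632,-0.9317); ey = (0.9317,0.3632)
P = B + -2.35·ex + 1.31·ey = (-0.4209,2.0496)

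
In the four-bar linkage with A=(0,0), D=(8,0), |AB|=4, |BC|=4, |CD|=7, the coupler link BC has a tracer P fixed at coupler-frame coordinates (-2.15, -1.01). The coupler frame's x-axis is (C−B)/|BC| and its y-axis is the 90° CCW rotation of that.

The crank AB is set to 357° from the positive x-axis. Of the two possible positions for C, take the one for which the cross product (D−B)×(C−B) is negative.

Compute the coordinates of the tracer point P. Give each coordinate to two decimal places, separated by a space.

A=(0,0), D=(8.00,0)
B = A + 4.00·(cos357°, sin357°) = (3.9945, -0.2093)
|BD| = 4.0109
circle(B,4.00) ∩ circle(D,7.00): a=-2.1083, h=3.3993
  candidates: C₊=(1.7117,3.0753) cross=13.634; C₋=(2.0665,-3.7140) cross=-13.634
  mode - wants cross < 0 → take C=(2.0665,-3.7140) (cross=-13.634)
ex = (C−B)/|BC| = (-0.4820,-0.8762); ey = (0.8762,-0.4820)
P = B + -2.15·ex + -1.01·ey = (4.1459,2.1612)

4.15 2.16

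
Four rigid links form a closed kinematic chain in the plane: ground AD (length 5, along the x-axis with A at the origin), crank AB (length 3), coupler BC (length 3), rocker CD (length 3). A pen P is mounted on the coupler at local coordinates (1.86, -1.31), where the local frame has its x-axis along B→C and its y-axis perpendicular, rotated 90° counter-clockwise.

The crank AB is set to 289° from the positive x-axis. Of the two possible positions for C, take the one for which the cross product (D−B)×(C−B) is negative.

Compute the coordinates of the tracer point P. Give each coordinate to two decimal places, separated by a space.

A=(0,0), D=(5.00,0)
B = A + 3.00·(cos289°, sin289°) = (0.9767, -2.8366)
|BD| = 4.9227
circle(B,3.00) ∩ circle(D,3.00): a=2.4613, h=1.7152
  candidates: C₊=(2.0000,-0.0165) cross=8.443; C₋=(3.9767,-2.8201) cross=-8.443
  mode - wants cross < 0 → take C=(3.9767,-2.8201) (cross=-8.443)
ex = (C−B)/|BC| = (1.0000,0.0055); ey = (-0.0055,1.0000)
P = B + 1.86·ex + -1.31·ey = (2.8439,-4.1363)

2.84 -4.14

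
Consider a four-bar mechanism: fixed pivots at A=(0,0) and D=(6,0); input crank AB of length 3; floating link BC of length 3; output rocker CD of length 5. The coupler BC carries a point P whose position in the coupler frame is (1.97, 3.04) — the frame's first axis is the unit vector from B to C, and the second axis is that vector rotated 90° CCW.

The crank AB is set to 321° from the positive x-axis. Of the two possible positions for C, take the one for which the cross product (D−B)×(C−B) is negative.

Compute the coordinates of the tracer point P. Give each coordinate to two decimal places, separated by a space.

A=(0,0), D=(6.00,0)
B = A + 3.00·(cos321°, sin321°) = (2.3314, -1.8880)
|BD| = 4.1259
circle(B,3.00) ∩ circle(D,5.00): a=0.1239, h=2.9974
  candidates: C₊=(1.0700,0.8340) cross=12.367; C₋=(3.8132,-4.4965) cross=-12.367
  mode - wants cross < 0 → take C=(3.8132,-4.4965) (cross=-12.367)
ex = (C−B)/|BC| = (0.4939,-0.8695); ey = (0.8695,0.4939)
P = B + 1.97·ex + 3.04·ey = (5.9478,-2.0993)

5.95 -2.10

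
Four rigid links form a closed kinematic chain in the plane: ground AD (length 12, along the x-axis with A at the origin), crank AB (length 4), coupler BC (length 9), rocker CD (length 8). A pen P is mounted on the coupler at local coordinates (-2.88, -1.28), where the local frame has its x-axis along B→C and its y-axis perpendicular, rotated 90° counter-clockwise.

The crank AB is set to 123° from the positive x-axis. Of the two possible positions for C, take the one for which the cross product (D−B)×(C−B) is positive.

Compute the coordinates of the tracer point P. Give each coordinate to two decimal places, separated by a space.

A=(0,0), D=(12.00,0)
B = A + 4.00·(cos123°, sin123°) = (-2.1786, 3.3547)
|BD| = 14.5700
circle(B,9.00) ∩ circle(D,8.00): a=7.8684, h=4.3690
  candidates: C₊=(6.4844,5.7947) cross=63.657; C₋=(4.4725,-2.7086) cross=-63.657
  mode + wants cross > 0 → take C=(6.4844,5.7947) (cross=63.657)
ex = (C−B)/|BC| = (0.9625,0.2711); ey = (-0.2711,0.9625)
P = B + -2.88·ex + -1.28·ey = (-4.6037,1.3418)

-4.60 1.34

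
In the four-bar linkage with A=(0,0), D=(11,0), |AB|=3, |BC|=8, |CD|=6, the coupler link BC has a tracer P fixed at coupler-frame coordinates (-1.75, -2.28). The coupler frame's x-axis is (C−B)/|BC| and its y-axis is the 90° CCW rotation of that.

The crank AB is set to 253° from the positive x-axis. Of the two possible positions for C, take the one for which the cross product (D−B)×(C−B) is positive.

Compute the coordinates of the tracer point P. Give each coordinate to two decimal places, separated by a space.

-0.83 -5.74

A=(0,0), D=(11.00,0)
B = A + 3.00·(cos253°, sin253°) = (-0.8771, -2.8689)
|BD| = 12.2187
circle(B,8.00) ∩ circle(D,6.00): a=7.2551, h=3.3709
  candidates: C₊=(5.3837,2.1112) cross=41.188; C₋=(6.9667,-4.4421) cross=-41.188
  mode + wants cross > 0 → take C=(5.3837,2.1112) (cross=41.188)
ex = (C−B)/|BC| = (0.7826,0.6225); ey = (-0.6225,0.7826)
P = B + -1.75·ex + -2.28·ey = (-0.8273,-5.7427)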